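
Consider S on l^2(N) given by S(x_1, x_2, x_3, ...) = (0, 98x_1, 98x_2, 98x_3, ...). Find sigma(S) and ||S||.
sigma(S) = closed disk {z in C : |z| ≤ 98}; ||S|| = 98

Note S = 98·U where U is the unit right shift (U x)_k = x_{k-1} (with x_0 := 0); so ||S|| = 98||U|| and sigma(S) = 98·sigma(U). ||S x||^2 = sum_{k≥1} |98x_k|^2 = 9604||x||^2, so ||S|| = 98 and sigma(S) ⊂ {|z| ≤ 98}. For any |lambda| < 98, the equation (S - lambda I) x = 0 forces x_1 = 0, then 98x_k = lambda x_{k+1} ⇒ x = 0, so S has no eigenvalues. But (S - lambda I) is not surjective for |lambda| < 98: solving (S - lambda I) x = e_1 would require x_n proportional to (lambda/98)^(-n), which is not in l^2. So every |lambda| < 98 lies in the residual spectrum. The boundary |lambda| = 98 is in the approximate point spectrum (the spectrum is closed). Hence sigma(S) is the closed disk of radius 98.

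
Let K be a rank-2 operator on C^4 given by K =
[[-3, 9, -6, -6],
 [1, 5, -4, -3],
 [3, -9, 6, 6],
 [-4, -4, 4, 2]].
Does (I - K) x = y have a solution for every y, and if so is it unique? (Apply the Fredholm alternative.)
(I - K) is invertible (det(I - K) = -83 ≠ 0), so for every y in C^4 the equation (I - K) x = y has a unique solution.

K has rank 2 and factors as K = U V^T = u1 v1^T + u2 v2^T with u1 = (-3, -1, 3, 0), v1 = (3, -1, 0, 1), u2 = (-3, -2, 3, 2), v2 = (-2, -2, 2, 1) (multiplying out reproduces the displayed K). The nonzero eigenvalues of U V^T coincide with those of the 2 x 2 matrix G = V^T U = [[v1·u1, v1·u2], [v2·u1, v2·u2]] = [[-8, -5], [14, 18]], and by the Sylvester determinant identity det(I_4 - U V^T) = det(I_2 - V^T U) = det([[9, 5], [-14, -17]]) = (9)(-17) - (5)(-14) = -83. (Direct check: I - K =
[[4, -9, 6, 6],
 [-1, -4, 4, 3],
 [-3, 9, -5, -6],
 [4, 4, -4, -1]]
has determinant -83.) The finite-dimensional Fredholm alternative says: either (I - K) is invertible, or ker(I - K) ≠ {0} and then range(I - K) = ker((I - K)^*)^⊥, with dim ker(I - K) = dim ker((I - K)^*). Since det(I - K) ≠ 0, 1 is not an eigenvalue of K and ker(I - K) = {0}, so we are in the first case: for every y there is a unique x = (I - K)^(-1) y. (Explicitly, by the Woodbury identity, (I - U V^T)^(-1) = I + U (I_2 - G)^(-1) V^T.)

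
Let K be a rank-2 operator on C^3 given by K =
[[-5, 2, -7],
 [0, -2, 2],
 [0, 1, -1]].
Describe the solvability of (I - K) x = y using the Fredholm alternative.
(I - K) is invertible (det(I - K) = 24 ≠ 0), so for every y in C^3 the equation (I - K) x = y has a unique solution.

K has rank 2 and factors as K = U V^T = u1 v1^T + u2 v2^T with u1 = (-2, 2, -1), v1 = (1, -1, 2), u2 = (3, 2, -1), v2 = (-1, 0, -1) (multiplying out reproduces the displayed K). The nonzero eigenvalues of U V^T coincide with those of the 2 x 2 matrix G = V^T U = [[v1·u1, v1·u2], [v2·u1, v2·u2]] = [[-6, -1], [3, -2]], and by the Sylvester determinant identity det(I_3 - U V^T) = det(I_2 - V^T U) = det([[7, 1], [-3, 3]]) = (7)(3) - (1)(-3) = 24. (Direct check: I - K =
[[6, -2, 7],
 [0, 3, -2],
 [0, -1, 2]]
has determinant 24.) The finite-dimensional Fredholm alternative says: either (I - K) is invertible, or ker(I - K) ≠ {0} and then range(I - K) = ker((I - K)^*)^⊥, with dim ker(I - K) = dim ker((I - K)^*). Since det(I - K) ≠ 0, 1 is not an eigenvalue of K and ker(I - K) = {0}, so we are in the first case: for every y there is a unique x = (I - K)^(-1) y. (Explicitly, by the Woodbury identity, (I - U V^T)^(-1) = I + U (I_2 - G)^(-1) V^T.)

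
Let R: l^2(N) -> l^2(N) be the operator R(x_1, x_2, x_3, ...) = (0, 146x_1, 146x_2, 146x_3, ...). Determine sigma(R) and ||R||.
sigma(R) = closed disk {z in C : |z| ≤ 146}; ||R|| = 146

Note R = 146·U where U is the unit right shift (U x)_k = x_{k-1} (with x_0 := 0); so ||R|| = 146||U|| and sigma(R) = 146·sigma(U). ||R x||^2 = sum_{k≥1} |146x_k|^2 = 21316||x||^2, so ||R|| = 146 and sigma(R) ⊂ {|z| ≤ 146}. For any |lambda| < 146, the equation (R - lambda I) x = 0 forces x_1 = 0, then 146x_k = lambda x_{k+1} ⇒ x = 0, so R has no eigenvalues. But (R - lambda I) is not surjective for |lambda| < 146: solving (R - lambda I) x = e_1 would require x_n proportional to (lambda/146)^(-n), which is not in l^2. So every |lambda| < 146 lies in the residual spectrum. The boundary |lambda| = 146 is in the approximate point spectrum (the spectrum is closed). Hence sigma(R) is the closed disk of radius 146.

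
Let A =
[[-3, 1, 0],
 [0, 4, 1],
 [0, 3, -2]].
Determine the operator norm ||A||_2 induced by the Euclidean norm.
||A||_2 ≈ 5.1665 (= sqrt(largest eigenvalue of A^T A))

||A||_2 = sigma_max(A) = sqrt(lambda_max(A^T A)). Form the symmetric matrix M = A^T A =
[[9, -3, 0],
 [-3, 26, -2],
 [0, -2, 5]].
Its characteristic polynomial (trace, sum of principal 2x2 minors, determinant of M give the coefficients) is
  p(λ) = det(λ I - M) = λ^3 - 40λ^2 + 396λ - 1089.
No integer candidate from the rational root theorem (±divisors of 1089) is a root, so the roots are irrational. The cubic discriminant is Δ = 2200869 > 0, so there are three distinct real roots. p(4) = -81 and p(5) = 16 have opposite signs, so a root lies in (4, 5); Newton's method refines it to λ ≈ 4.7903. p(8) = 31 and p(9) = -36 have opposite signs, so a root lies in (8, 9); Newton's method refines it to λ ≈ 8.5167. p(26) = -257 and p(27) = 126 have opposite signs, so a root lies in (26, 27); Newton's method refines it to λ ≈ 26.6931. Check (Vieta): the three roots sum to 40, matching tr M = 40.
So the eigenvalues of A^T A are ≈ 4.7903, 8.5167, 26.6931 (all ≥ 0, as they must be for A^T A). The largest is λ_max ≈ 26.6931, hence ||A||_2 = sqrt(λ_max) ≈ 5.1665.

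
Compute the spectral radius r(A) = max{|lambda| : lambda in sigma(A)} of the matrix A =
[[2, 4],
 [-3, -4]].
r(A) = 2

The eigenvalues of A are the roots of its characteristic polynomial. With M = A (coefficients from the trace and determinant):
  p(λ) = det(λ I - M) = λ^2 + 2λ + 4.
For λ^2 + 2λ + 4 the discriminant is -12. It is negative, so the roots are the complex-conjugate pair λ = -1 ± (sqrt(12)/2) i ≈ -1 ± 1.7321i. For a conjugate pair the product of the roots equals the constant term, so |λ|^2 = 4 and |λ| = sqrt(4) = 2.
Thus the eigenvalues (to 4 decimals) are -1 ± 1.7321i (modulus 2). The spectral radius is the largest modulus: r(A) = 2. (Cross-check: r(A) ≤ ||A||_2 ≈ 6.6814; equality holds whenever A is normal, though it can also hold for some non-normal A.)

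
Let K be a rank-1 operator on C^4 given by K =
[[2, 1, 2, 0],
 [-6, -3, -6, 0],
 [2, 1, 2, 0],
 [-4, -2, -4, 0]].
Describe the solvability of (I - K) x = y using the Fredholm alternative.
(I - K) is singular (det(I - K) = 0, i.e. 1 ∈ sigma(K)). (I - K) x = y is solvable iff y ⊥ ker((I - K)^*) = span{(2, 1, 2, 0)}, i.e. iff 2y_1 + y_2 + 2y_3 = 0. When solvable, the solutions are x = y + c·(1, -3, 1, -2), c arbitrary (ker(I - K) = span{(1, -3, 1, -2)}, dimension 1).

K has rank 1, so it is an outer product K = u v^T: every row of K is a multiple of one row vector. Reading off the entries, u = (1, -3, 1, -2) and v = (2, 1, 2, 0) (row i of K equals u_i·v^T). A rank-one matrix u v^T satisfies K u = u (v·u) and kills the (3)-dimensional subspace v^⊥, so its characteristic polynomial is lambda^3 (lambda - v·u) with v·u = tr K = 1. Hence the eigenvalues of I - K are 1 (multiplicity 3) and 1 - (1) = 0, so det(I - K) = 0. (Direct check: I - K =
[[-1, -1, -2, 0],
 [6, 4, 6, 0],
 [-2, -1, -1, 0],
 [4, 2, 4, 1]]
has determinant 0.) So 1 is an eigenvalue of K and (I - K) is not invertible. The finite-dimensional Fredholm alternative says: either (I - K) is invertible, or ker(I - K) ≠ {0} and then range(I - K) = ker((I - K)^*)^⊥, with dim ker(I - K) = dim ker((I - K)^*). We are in the second case, so we need both kernels. Kernel of I - K: (I - K) u = u - u (v·u) = u - u = 0, so ker(I - K) = span{u} = span{(1, -3, 1, -2)} (it is exactly 1-dimensional because rank(I - K) = 3). Kernel of the adjoint: K is real, so (I - K)^* = I - K^T = I - v u^T, and (I - v u^T) v = v - v (u·v) = 0; hence ker((I - K)^*) = span{v} = span{(2, 1, 2, 0)}. Therefore (I - K) x = y is solvable iff <y, v> = 0, i.e. iff 2y_1 + y_2 + 2y_3 = 0. When this holds, K y = u (v·y) = 0, so (I - K) y = y and x = y is a particular solution; the full solution set is the line x = y + c·u = y + c·(1, -3, 1, -2), c ∈ C.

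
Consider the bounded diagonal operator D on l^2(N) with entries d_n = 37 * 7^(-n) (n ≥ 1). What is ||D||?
||D|| = 37/7 (attained at n = 1)

For D diagonal, ||D|| = sup_n |d_n|. The sequence d_n = 37 * 7^(-n) is positive and strictly decreasing (ratio 7^(-1) < 1), so the supremum is d_1 = 37/7. Hence ||D|| = 37/7.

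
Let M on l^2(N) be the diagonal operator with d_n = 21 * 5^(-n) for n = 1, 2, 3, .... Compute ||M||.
||M|| = 21/5 (attained at n = 1)

For M diagonal, ||M|| = sup_n |d_n|. The sequence d_n = 21 * 5^(-n) is positive and strictly decreasing (ratio 5^(-1) < 1), so the supremum is d_1 = 21/5. Hence ||M|| = 21/5.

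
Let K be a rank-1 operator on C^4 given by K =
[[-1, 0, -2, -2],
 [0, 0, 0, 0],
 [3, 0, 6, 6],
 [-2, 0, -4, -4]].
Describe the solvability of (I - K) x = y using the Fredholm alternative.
(I - K) is singular (det(I - K) = 0, i.e. 1 ∈ sigma(K)). (I - K) x = y is solvable iff y ⊥ ker((I - K)^*) = span{(-1, 0, -2, -2)}, i.e. iff -y_1 - 2y_3 - 2y_4 = 0. When solvable, the solutions are x = y + c·(1, 0, -3, 2), c arbitrary (ker(I - K) = span{(1, 0, -3, 2)}, dimension 1).

K has rank 1, so it is an outer product K = u v^T: every row of K is a multiple of one row vector. Reading off the entries, u = (1, 0, -3, 2) and v = (-1, 0, -2, -2) (row i of K equals u_i·v^T). A rank-one matrix u v^T satisfies K u = u (v·u) and kills the (3)-dimensional subspace v^⊥, so its characteristic polynomial is lambda^3 (lambda - v·u) with v·u = tr K = 1. Hence the eigenvalues of I - K are 1 (multiplicity 3) and 1 - (1) = 0, so det(I - K) = 0. (Direct check: I - K =
[[2, 0, 2, 2],
 [0, 1, 0, 0],
 [-3, 0, -5, -6],
 [2, 0, 4, 5]]
has determinant 0.) So 1 is an eigenvalue of K and (I - K) is not invertible. The finite-dimensional Fredholm alternative says: either (I - K) is invertible, or ker(I - K) ≠ {0} and then range(I - K) = ker((I - K)^*)^⊥, with dim ker(I - K) = dim ker((I - K)^*). We are in the second case, so we need both kernels. Kernel of I - K: (I - K) u = u - u (v·u) = u - u = 0, so ker(I - K) = span{u} = span{(1, 0, -3, 2)} (it is exactly 1-dimensional because rank(I - K) = 3). Kernel of the adjoint: K is real, so (I - K)^* = I - K^T = I - v u^T, and (I - v u^T) v = v - v (u·v) = 0; hence ker((I - K)^*) = span{v} = span{(-1, 0, -2, -2)}. Therefore (I - K) x = y is solvable iff <y, v> = 0, i.e. iff -y_1 - 2y_3 - 2y_4 = 0. When this holds, K y = u (v·y) = 0, so (I - K) y = y and x = y is a particular solution; the full solution set is the line x = y + c·u = y + c·(1, 0, -3, 2), c ∈ C.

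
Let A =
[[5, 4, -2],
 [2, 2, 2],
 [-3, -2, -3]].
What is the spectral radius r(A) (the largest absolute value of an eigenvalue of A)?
r(A) ≈ 6.7894

The eigenvalues of A are the roots of its characteristic polynomial. With M = A (coefficients from the trace, the sum of principal 2x2 minors, and det A):
  p(λ) = det(λ I - M) = λ^3 - 4λ^2 - 21λ + 14.
No integer candidate from the rational root theorem (±divisors of 14) is a root, so the roots are irrational. The cubic discriminant is Δ = 63560 > 0, so there are three distinct real roots. p(-4) = -30 and p(-3) = 14 have opposite signs, so a root lies in (-4, -3); Newton's method refines it to λ ≈ -3.3965. p(0) = 14 and p(1) = -10 have opposite signs, so a root lies in (0, 1); Newton's method refines it to λ ≈ 0.6071. p(6) = -40 and p(7) = 14 have opposite signs, so a root lies in (6, 7); Newton's method refines it to λ ≈ 6.7894. Check (Vieta): the three roots sum to 4, matching tr M = 4.
Thus the eigenvalues (to 4 decimals) are -3.3965 (modulus 3.3965); 0.6071 (modulus 0.6071); 6.7894 (modulus 6.7894). The spectral radius is the largest modulus: r(A) ≈ 6.7894. (Cross-check: r(A) ≤ ||A||_2 ≈ 7.8799; equality holds whenever A is normal, though it can also hold for some non-normal A.)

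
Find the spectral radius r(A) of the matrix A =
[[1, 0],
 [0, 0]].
r(A) = 1

The eigenvalues of A are the roots of its characteristic polynomial. With M = A (coefficients from the trace and determinant):
  p(λ) = det(λ I - M) = λ^2 - λ.
For λ^2 - λ the discriminant is 1. It is a perfect square (1^2), so the roots are rational: λ = (1 ± 1)/2 = 1, 0.
Thus the eigenvalues (to 4 decimals) are 1 (modulus 1); 0 (modulus 0). The spectral radius is the largest modulus: r(A) = 1. (Cross-check: r(A) ≤ ||A||_2 ≈ 1; equality holds whenever A is normal, though it can also hold for some non-normal A.)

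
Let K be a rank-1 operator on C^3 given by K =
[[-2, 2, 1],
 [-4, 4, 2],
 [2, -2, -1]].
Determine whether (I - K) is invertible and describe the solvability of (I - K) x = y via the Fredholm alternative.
(I - K) is singular (det(I - K) = 0, i.e. 1 ∈ sigma(K)). (I - K) x = y is solvable iff y ⊥ ker((I - K)^*) = span{(-2, 2, 1)}, i.e. iff -2y_1 + 2y_2 + y_3 = 0. When solvable, the solutions are x = y + c·(1, 2, -1), c arbitrary (ker(I - K) = span{(1, 2, -1)}, dimension 1).

K has rank 1, so it is an outer product K = u v^T: every row of K is a multiple of one row vector. Reading off the entries, u = (1, 2, -1) and v = (-2, 2, 1) (row i of K equals u_i·v^T). A rank-one matrix u v^T satisfies K u = u (v·u) and kills the (2)-dimensional subspace v^⊥, so its characteristic polynomial is lambda^2 (lambda - v·u) with v·u = tr K = 1. Hence the eigenvalues of I - K are 1 (multiplicity 2) and 1 - (1) = 0, so det(I - K) = 0. (Direct check: I - K =
[[3, -2, -1],
 [4, -3, -2],
 [-2, 2, 2]]
has determinant 0.) So 1 is an eigenvalue of K and (I - K) is not invertible. The finite-dimensional Fredholm alternative says: either (I - K) is invertible, or ker(I - K) ≠ {0} and then range(I - K) = ker((I - K)^*)^⊥, with dim ker(I - K) = dim ker((I - K)^*). We are in the second case, so we need both kernels. Kernel of I - K: (I - K) u = u - u (v·u) = u - u = 0, so ker(I - K) = span{u} = span{(1, 2, -1)} (it is exactly 1-dimensional because rank(I - K) = 2). Kernel of the adjoint: K is real, so (I - K)^* = I - K^T = I - v u^T, and (I - v u^T) v = v - v (u·v) = 0; hence ker((I - K)^*) = span{v} = span{(-2, 2, 1)}. Therefore (I - K) x = y is solvable iff <y, v> = 0, i.e. iff -2y_1 + 2y_2 + y_3 = 0. When this holds, K y = u (v·y) = 0, so (I - K) y = y and x = y is a particular solution; the full solution set is the line x = y + c·u = y + c·(1, 2, -1), c ∈ C.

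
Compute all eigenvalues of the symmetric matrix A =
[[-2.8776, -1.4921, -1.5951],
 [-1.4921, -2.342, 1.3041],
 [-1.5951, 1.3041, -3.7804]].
sigma(A) ≈ {-5, -4, 0}

A is real symmetric, so its spectrum consists of real eigenvalues. Expanding the characteristic polynomial of the displayed matrix gives
  det(λ I - A) = p(λ) = λ^3 + (9)λ^2 + (20)λ + (0).
Solving p(λ) = 0 yields eigenvalues ≈ -5, -4, 0. (A is shown rounded to 4 decimals, so these recover the underlying integer eigenvalues to within that precision.)
Verification: the trace of A = -9 equals the sum of eigenvalues -9, and det(A) ≈ -0.0005 matches the eigenvalue product 0.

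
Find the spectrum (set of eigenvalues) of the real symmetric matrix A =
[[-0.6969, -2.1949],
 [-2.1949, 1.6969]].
sigma(A) ≈ {-2, 3}

A is real symmetric, so its spectrum consists of real eigenvalues. Expanding the characteristic polynomial of the displayed matrix gives
  det(λ I - A) = p(λ) = λ^2 + (-1)λ + (-6).
Solving p(λ) = 0 yields eigenvalues ≈ -2, 3. (A is shown rounded to 4 decimals, so these recover the underlying integer eigenvalues to within that precision.)
Verification: the trace of A = 1 equals the sum of eigenvalues 1, and det(A) ≈ -6.0002 matches the eigenvalue product -6.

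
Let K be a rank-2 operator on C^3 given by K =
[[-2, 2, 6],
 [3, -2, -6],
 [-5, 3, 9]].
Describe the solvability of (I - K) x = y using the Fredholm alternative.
(I - K) is invertible (det(I - K) = 6 ≠ 0), so for every y in C^3 the equation (I - K) x = y has a unique solution.

K has rank 2 and factors as K = U V^T = u1 v1^T + u2 v2^T with u1 = (2, -2, 3), v1 = (-1, 1, 3), u2 = (0, 1, -2), v2 = (1, 0, 0) (multiplying out reproduces the displayed K). The nonzero eigenvalues of U V^T coincide with those of the 2 x 2 matrix G = V^T U = [[v1·u1, v1·u2], [v2·u1, v2·u2]] = [[5, -5], [2, 0]], and by the Sylvester determinant identity det(I_3 - U V^T) = det(I_2 - V^T U) = det([[-4, 5], [-2, 1]]) = (-4)(1) - (5)(-2) = 6. (Direct check: I - K =
[[3, -2, -6],
 [-3, 3, 6],
 [5, -3, -8]]
has determinant 6.) The finite-dimensional Fredholm alternative says: either (I - K) is invertible, or ker(I - K) ≠ {0} and then range(I - K) = ker((I - K)^*)^⊥, with dim ker(I - K) = dim ker((I - K)^*). Since det(I - K) ≠ 0, 1 is not an eigenvalue of K and ker(I - K) = {0}, so we are in the first case: for every y there is a unique x = (I - K)^(-1) y. (Explicitly, by the Woodbury identity, (I - U V^T)^(-1) = I + U (I_2 - G)^(-1) V^T.)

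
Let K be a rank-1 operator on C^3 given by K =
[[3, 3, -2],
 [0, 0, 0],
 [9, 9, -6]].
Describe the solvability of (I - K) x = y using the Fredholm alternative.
(I - K) is invertible (det(I - K) = 4 ≠ 0), so for every y in C^3 the equation (I - K) x = y has a unique solution.

K has rank 1, so it is an outer product K = u v^T: every row of K is a multiple of one row vector. Reading off the entries, u = (1, 0, 3) and v = (3, 3, -2) (row i of K equals u_i·v^T). A rank-one matrix u v^T satisfies K u = u (v·u) and kills the (2)-dimensional subspace v^⊥, so its characteristic polynomial is lambda^2 (lambda - v·u) with v·u = tr K = -3. Hence the eigenvalues of I - K are 1 (multiplicity 2) and 1 - (-3) = 4, so det(I - K) = 4. (Direct check: I - K =
[[-2, -3, 2],
 [0, 1, 0],
 [-9, -9, 7]]
has determinant 4.) The finite-dimensional Fredholm alternative says: either (I - K) is invertible, or ker(I - K) ≠ {0} and then range(I - K) = ker((I - K)^*)^⊥, with dim ker(I - K) = dim ker((I - K)^*). Since det(I - K) ≠ 0, 1 is not an eigenvalue of K and ker(I - K) = {0}, so we are in the first case: for every y there is a unique x = (I - K)^(-1) y. Explicitly, by the Sherman–Morrison formula, (I - u v^T)^(-1) = I + u v^T/(1 - v·u), i.e. (I - K)^(-1) = I + K/(4).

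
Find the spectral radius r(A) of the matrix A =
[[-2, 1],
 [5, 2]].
r(A) = 3

The eigenvalues of A are the roots of its characteristic polynomial. With M = A (coefficients from the trace and determinant):
  p(λ) = det(λ I - M) = λ^2 - 9.
For λ^2 - 9 the discriminant is 36. It is a perfect square (6^2), so the roots are rational: λ = (0 ± 6)/2 = 3, -3.
Thus the eigenvalues (to 4 decimals) are 3 (modulus 3); -3 (modulus 3). The spectral radius is the largest modulus: r(A) = 3. (Cross-check: r(A) ≤ ||A||_2 ≈ 5.6056; equality holds whenever A is normal, though it can also hold for some non-normal A.)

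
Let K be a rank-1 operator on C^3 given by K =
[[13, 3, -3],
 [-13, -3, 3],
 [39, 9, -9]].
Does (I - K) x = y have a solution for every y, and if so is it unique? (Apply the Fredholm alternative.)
(I - K) is singular (det(I - K) = 0, i.e. 1 ∈ sigma(K)). (I - K) x = y is solvable iff y ⊥ ker((I - K)^*) = span{(13, 3, -3)}, i.e. iff 13y_1 + 3y_2 - 3y_3 = 0. When solvable, the solutions are x = y + c·(1, -1, 3), c arbitrary (ker(I - K) = span{(1, -1, 3)}, dimension 1).

K has rank 1, so it is an outer product K = u v^T: every row of K is a multiple of one row vector. Reading off the entries, u = (1, -1, 3) and v = (13, 3, -3) (row i of K equals u_i·v^T). A rank-one matrix u v^T satisfies K u = u (v·u) and kills the (2)-dimensional subspace v^⊥, so its characteristic polynomial is lambda^2 (lambda - v·u) with v·u = tr K = 1. Hence the eigenvalues of I - K are 1 (multiplicity 2) and 1 - (1) = 0, so det(I - K) = 0. (Direct check: I - K =
[[-12, -3, 3],
 [13, 4, -3],
 [-39, -9, 10]]
has determinant 0.) So 1 is an eigenvalue of K and (I - K) is not invertible. The finite-dimensional Fredholm alternative says: either (I - K) is invertible, or ker(I - K) ≠ {0} and then range(I - K) = ker((I - K)^*)^⊥, with dim ker(I - K) = dim ker((I - K)^*). We are in the second case, so we need both kernels. Kernel of I - K: (I - K) u = u - u (v·u) = u - u = 0, so ker(I - K) = span{u} = span{(1, -1, 3)} (it is exactly 1-dimensional because rank(I - K) = 2). Kernel of the adjoint: K is real, so (I - K)^* = I - K^T = I - v u^T, and (I - v u^T) v = v - v (u·v) = 0; hence ker((I - K)^*) = span{v} = span{(13, 3, -3)}. Therefore (I - K) x = y is solvable iff <y, v> = 0, i.e. iff 13y_1 + 3y_2 - 3y_3 = 0. When this holds, K y = u (v·y) = 0, so (I - K) y = y and x = y is a particular solution; the full solution set is the line x = y + c·u = y + c·(1, -1, 3), c ∈ C.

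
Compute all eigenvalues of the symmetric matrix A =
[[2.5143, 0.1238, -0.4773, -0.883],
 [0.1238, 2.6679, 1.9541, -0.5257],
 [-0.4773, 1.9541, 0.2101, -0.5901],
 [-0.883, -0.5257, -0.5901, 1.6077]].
sigma(A) ≈ {-1, 1, 3, 4}

A is real symmetric, so its spectrum consists of real eigenvalues. Expanding the characteristic polynomial of the displayed matrix gives
  det(λ I - A) = p(λ) = λ^4 + (-7)λ^3 + (11)λ^2 + (7)λ + (-12).
Solving p(λ) = 0 yields eigenvalues ≈ -1, 1, 3, 4. (A is shown rounded to 4 decimals, so these recover the underlying integer eigenvalues to within that precision.)
Verification: the trace of A = 7 equals the sum of eigenvalues 7, and det(A) ≈ -12.0005 matches the eigenvalue product -12.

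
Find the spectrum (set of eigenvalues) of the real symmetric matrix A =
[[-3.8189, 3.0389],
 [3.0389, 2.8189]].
sigma(A) ≈ {-5, 4}

A is real symmetric, so its spectrum consists of real eigenvalues. Expanding the characteristic polynomial of the displayed matrix gives
  det(λ I - A) = p(λ) = λ^2 + (1)λ + (-20).
Solving p(λ) = 0 yields eigenvalues ≈ -5, 4. (A is shown rounded to 4 decimals, so these recover the underlying integer eigenvalues to within that precision.)
Verification: the trace of A = -1 equals the sum of eigenvalues -1, and det(A) ≈ -20.0000 matches the eigenvalue product -20.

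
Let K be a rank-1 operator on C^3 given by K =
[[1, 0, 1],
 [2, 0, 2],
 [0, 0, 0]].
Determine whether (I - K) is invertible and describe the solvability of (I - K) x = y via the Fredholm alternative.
(I - K) is singular (det(I - K) = 0, i.e. 1 ∈ sigma(K)). (I - K) x = y is solvable iff y ⊥ ker((I - K)^*) = span{(-1, 0, -1)}, i.e. iff -y_1 - y_3 = 0. When solvable, the solutions are x = y + c·(-1, -2, 0), c arbitrary (ker(I - K) = span{(-1, -2, 0)}, dimension 1).

K has rank 1, so it is an outer product K = u v^T: every row of K is a multiple of one row vector. Reading off the entries, u = (-1, -2, 0) and v = (-1, 0, -1) (row i of K equals u_i·v^T). A rank-one matrix u v^T satisfies K u = u (v·u) and kills the (2)-dimensional subspace v^⊥, so its characteristic polynomial is lambda^2 (lambda - v·u) with v·u = tr K = 1. Hence the eigenvalues of I - K are 1 (multiplicity 2) and 1 - (1) = 0, so det(I - K) = 0. (Direct check: I - K =
[[0, 0, -1],
 [-2, 1, -2],
 [0, 0, 1]]
has determinant 0.) So 1 is an eigenvalue of K and (I - K) is not invertible. The finite-dimensional Fredholm alternative says: either (I - K) is invertible, or ker(I - K) ≠ {0} and then range(I - K) = ker((I - K)^*)^⊥, with dim ker(I - K) = dim ker((I - K)^*). We are in the second case, so we need both kernels. Kernel of I - K: (I - K) u = u - u (v·u) = u - u = 0, so ker(I - K) = span{u} = span{(-1, -2, 0)} (it is exactly 1-dimensional because rank(I - K) = 2). Kernel of the adjoint: K is real, so (I - K)^* = I - K^T = I - v u^T, and (I - v u^T) v = v - v (u·v) = 0; hence ker((I - K)^*) = span{v} = span{(-1, 0, -1)}. Therefore (I - K) x = y is solvable iff <y, v> = 0, i.e. iff -y_1 - y_3 = 0. When this holds, K y = u (v·y) = 0, so (I - K) y = y and x = y is a particular solution; the full solution set is the line x = y + c·u = y + c·(-1, -2, 0), c ∈ C.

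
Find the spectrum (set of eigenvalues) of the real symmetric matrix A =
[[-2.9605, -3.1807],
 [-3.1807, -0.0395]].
sigma(A) ≈ {-5, 2}

A is real symmetric, so its spectrum consists of real eigenvalues. Expanding the characteristic polynomial of the displayed matrix gives
  det(λ I - A) = p(λ) = λ^2 + (3)λ + (-10).
Solving p(λ) = 0 yields eigenvalues ≈ -5, 2. (A is shown rounded to 4 decimals, so these recover the underlying integer eigenvalues to within that precision.)
Verification: the trace of A = -3 equals the sum of eigenvalues -3, and det(A) ≈ -9.9999 matches the eigenvalue product -10.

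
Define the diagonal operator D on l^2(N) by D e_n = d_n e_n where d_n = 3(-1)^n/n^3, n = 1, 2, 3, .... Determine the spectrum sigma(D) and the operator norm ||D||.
sigma(D) = {3(-1)^n/n^3 : n ≥ 1} ∪ {0}; ||D|| = 3

A bounded diagonal operator on l^2 with diagonal entries d_n has spectrum equal to the closure of {d_n : n ≥ 1}: every d_n is an eigenvalue (with eigenvector e_n), so {d_n} ⊂ sigma(D); the spectrum is closed, so its closure is too; and for lambda not in the closure, (D - lambda I) has bounded inverse (the diagonal entries 1/(d_n - lambda) are bounded). For our sequence d_n = 3(-1)^n/n^3, n = 1, 2, 3, ...:
  - {d_n} = {3(-1)^n/n^3 : n ≥ 1}; the only limit point is 0
  - closure = {3(-1)^n/n^3 : n ≥ 1} ∪ {0}
For the norm: a diagonal operator has ||D|| = sup_n |d_n|. Here |d_n| = 3/n^3 is decreasing, so sup_n |d_n| = |d_1| = 3. So ||D|| = 3.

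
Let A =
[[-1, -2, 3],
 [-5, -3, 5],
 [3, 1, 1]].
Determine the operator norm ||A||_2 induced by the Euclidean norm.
||A||_2 = sqrt((74 + sqrt(5316))/2) ≈ 8.5706 (= sqrt(largest eigenvalue of A^T A))

||A||_2 = sigma_max(A) = sqrt(lambda_max(A^T A)). Form the symmetric matrix M = A^T A =
[[35, 20, -25],
 [20, 14, -20],
 [-25, -20, 35]].
Its characteristic polynomial (trace, sum of principal 2x2 minors, determinant of M give the coefficients) is
  p(λ) = det(λ I - M) = λ^3 - 84λ^2 + 780λ - 400.
By the rational root theorem any rational root is an integer divisor of 400. Testing λ = 10: p(10) = 1000 - 8400 + 7800 - 400 = 0, so λ = 10 is a root. Dividing out (λ - 10) leaves p(λ) = (λ - 10)(λ^2 - 74λ + 40). For λ^2 - 74λ + 40 the discriminant is 5316. It is nonnegative but not a perfect square, so the roots are real and irrational: λ = (74 ± sqrt(5316))/2 ≈ 73.4555, 0.5445.
So the eigenvalues of A^T A are ≈ 0.5445, 10, 73.4555 (all ≥ 0, as they must be for A^T A). The largest is λ_max = (74 + sqrt(5316))/2 ≈ 73.4555, hence ||A||_2 = sqrt(λ_max) = sqrt((74 + sqrt(5316))/2) ≈ 8.5706.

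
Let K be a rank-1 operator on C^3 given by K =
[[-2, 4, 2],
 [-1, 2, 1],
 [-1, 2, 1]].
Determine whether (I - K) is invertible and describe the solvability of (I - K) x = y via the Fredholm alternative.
(I - K) is singular (det(I - K) = 0, i.e. 1 ∈ sigma(K)). (I - K) x = y is solvable iff y ⊥ ker((I - K)^*) = span{(-1, 2, 1)}, i.e. iff -y_1 + 2y_2 + y_3 = 0. When solvable, the solutions are x = y + c·(2, 1, 1), c arbitrary (ker(I - K) = span{(2, 1, 1)}, dimension 1).

K has rank 1, so it is an outer product K = u v^T: every row of K is a multiple of one row vector. Reading off the entries, u = (2, 1, 1) and v = (-1, 2, 1) (row i of K equals u_i·v^T). A rank-one matrix u v^T satisfies K u = u (v·u) and kills the (2)-dimensional subspace v^⊥, so its characteristic polynomial is lambda^2 (lambda - v·u) with v·u = tr K = 1. Hence the eigenvalues of I - K are 1 (multiplicity 2) and 1 - (1) = 0, so det(I - K) = 0. (Direct check: I - K =
[[3, -4, -2],
 [1, -1, -1],
 [1, -2, 0]]
has determinant 0.) So 1 is an eigenvalue of K and (I - K) is not invertible. The finite-dimensional Fredholm alternative says: either (I - K) is invertible, or ker(I - K) ≠ {0} and then range(I - K) = ker((I - K)^*)^⊥, with dim ker(I - K) = dim ker((I - K)^*). We are in the second case, so we need both kernels. Kernel of I - K: (I - K) u = u - u (v·u) = u - u = 0, so ker(I - K) = span{u} = span{(2, 1, 1)} (it is exactly 1-dimensional because rank(I - K) = 2). Kernel of the adjoint: K is real, so (I - K)^* = I - K^T = I - v u^T, and (I - v u^T) v = v - v (u·v) = 0; hence ker((I - K)^*) = span{v} = span{(-1, 2, 1)}. Therefore (I - K) x = y is solvable iff <y, v> = 0, i.e. iff -y_1 + 2y_2 + y_3 = 0. When this holds, K y = u (v·y) = 0, so (I - K) y = y and x = y is a particular solution; the full solution set is the line x = y + c·u = y + c·(2, 1, 1), c ∈ C.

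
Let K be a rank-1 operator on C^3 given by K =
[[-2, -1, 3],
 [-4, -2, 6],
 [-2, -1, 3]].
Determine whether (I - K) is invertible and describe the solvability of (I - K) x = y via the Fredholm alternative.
(I - K) is invertible (det(I - K) = 2 ≠ 0), so for every y in C^3 the equation (I - K) x = y has a unique solution.

K has rank 1, so it is an outer product K = u v^T: every row of K is a multiple of one row vector. Reading off the entries, u = (1, 2, 1) and v = (-2, -1, 3) (row i of K equals u_i·v^T). A rank-one matrix u v^T satisfies K u = u (v·u) and kills the (2)-dimensional subspace v^⊥, so its characteristic polynomial is lambda^2 (lambda - v·u) with v·u = tr K = -1. Hence the eigenvalues of I - K are 1 (multiplicity 2) and 1 - (-1) = 2, so det(I - K) = 2. (Direct check: I - K =
[[3, 1, -3],
 [4, 3, -6],
 [2, 1, -2]]
has determinant 2.) The finite-dimensional Fredholm alternative says: either (I - K) is invertible, or ker(I - K) ≠ {0} and then range(I - K) = ker((I - K)^*)^⊥, with dim ker(I - K) = dim ker((I - K)^*). Since det(I - K) ≠ 0, 1 is not an eigenvalue of K and ker(I - K) = {0}, so we are in the first case: for every y there is a unique x = (I - K)^(-1) y. Explicitly, by the Sherman–Morrison formula, (I - u v^T)^(-1) = I + u v^T/(1 - v·u), i.e. (I - K)^(-1) = I + K/(2).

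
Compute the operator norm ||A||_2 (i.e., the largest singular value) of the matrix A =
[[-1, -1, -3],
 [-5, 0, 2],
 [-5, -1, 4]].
||A||_2 ≈ 8.3432 (= sqrt(largest eigenvalue of A^T A))

||A||_2 = sigma_max(A) = sqrt(lambda_max(A^T A)). Form the symmetric matrix M = A^T A =
[[51, 6, -27],
 [6, 2, -1],
 [-27, -1, 29]].
Its characteristic polynomial (trace, sum of principal 2x2 minors, determinant of M give the coefficients) is
  p(λ) = det(λ I - M) = λ^3 - 82λ^2 + 873λ - 729.
No integer candidate from the rational root theorem (±divisors of 729) is a root, so the roots are irrational. The cubic discriminant is Δ = 1780414425 > 0, so there are three distinct real roots. p(0) = -729 and p(1) = 63 have opposite signs, so a root lies in (0, 1); Newton's method refines it to λ ≈ 0.9124. p(11) = 283 and p(12) = -333 have opposite signs, so a root lies in (11, 12); Newton's method refines it to λ ≈ 11.4787. p(69) = -2385 and p(70) = 1581 have opposite signs, so a root lies in (69, 70); Newton's method refines it to λ ≈ 69.609. Check (Vieta): the three roots sum to 82, matching tr M = 82.
So the eigenvalues of A^T A are ≈ 0.9124, 11.4787, 69.609 (all ≥ 0, as they must be for A^T A). The largest is λ_max ≈ 69.609, hence ||A||_2 = sqrt(λ_max) ≈ 8.3432.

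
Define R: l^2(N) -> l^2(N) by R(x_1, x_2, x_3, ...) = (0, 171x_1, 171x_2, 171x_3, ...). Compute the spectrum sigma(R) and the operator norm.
sigma(R) = closed disk {z in C : |z| ≤ 171}; ||R|| = 171

Note R = 171·U where U is the unit right shift (U x)_k = x_{k-1} (with x_0 := 0); so ||R|| = 171||U|| and sigma(R) = 171·sigma(U). ||R x||^2 = sum_{k≥1} |171x_k|^2 = 29241||x||^2, so ||R|| = 171 and sigma(R) ⊂ {|z| ≤ 171}. For any |lambda| < 171, the equation (R - lambda I) x = 0 forces x_1 = 0, then 171x_k = lambda x_{k+1} ⇒ x = 0, so R has no eigenvalues. But (R - lambda I) is not surjective for |lambda| < 171: solving (R - lambda I) x = e_1 would require x_n proportional to (lambda/171)^(-n), which is not in l^2. So every |lambda| < 171 lies in the residual spectrum. The boundary |lambda| = 171 is in the approximate point spectrum (the spectrum is closed). Hence sigma(R) is the closed disk of radius 171.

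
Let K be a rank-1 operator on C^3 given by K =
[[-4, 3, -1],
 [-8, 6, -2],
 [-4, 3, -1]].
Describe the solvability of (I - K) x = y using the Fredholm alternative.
(I - K) is singular (det(I - K) = 0, i.e. 1 ∈ sigma(K)). (I - K) x = y is solvable iff y ⊥ ker((I - K)^*) = span{(-4, 3, -1)}, i.e. iff -4y_1 + 3y_2 - y_3 = 0. When solvable, the solutions are x = y + c·(1, 2, 1), c arbitrary (ker(I - K) = span{(1, 2, 1)}, dimension 1).

K has rank 1, so it is an outer product K = u v^T: every row of K is a multiple of one row vector. Reading off the entries, u = (1, 2, 1) and v = (-4, 3, -1) (row i of K equals u_i·v^T). A rank-one matrix u v^T satisfies K u = u (v·u) and kills the (2)-dimensional subspace v^⊥, so its characteristic polynomial is lambda^2 (lambda - v·u) with v·u = tr K = 1. Hence the eigenvalues of I - K are 1 (multiplicity 2) and 1 - (1) = 0, so det(I - K) = 0. (Direct check: I - K =
[[5, -3, 1],
 [8, -5, 2],
 [4, -3, 2]]
has determinant 0.) So 1 is an eigenvalue of K and (I - K) is not invertible. The finite-dimensional Fredholm alternative says: either (I - K) is invertible, or ker(I - K) ≠ {0} and then range(I - K) = ker((I - K)^*)^⊥, with dim ker(I - K) = dim ker((I - K)^*). We are in the second case, so we need both kernels. Kernel of I - K: (I - K) u = u - u (v·u) = u - u = 0, so ker(I - K) = span{u} = span{(1, 2, 1)} (it is exactly 1-dimensional because rank(I - K) = 2). Kernel of the adjoint: K is real, so (I - K)^* = I - K^T = I - v u^T, and (I - v u^T) v = v - v (u·v) = 0; hence ker((I - K)^*) = span{v} = span{(-4, 3, -1)}. Therefore (I - K) x = y is solvable iff <y, v> = 0, i.e. iff -4y_1 + 3y_2 - y_3 = 0. When this holds, K y = u (v·y) = 0, so (I - K) y = y and x = y is a particular solution; the full solution set is the line x = y + c·u = y + c·(1, 2, 1), c ∈ C.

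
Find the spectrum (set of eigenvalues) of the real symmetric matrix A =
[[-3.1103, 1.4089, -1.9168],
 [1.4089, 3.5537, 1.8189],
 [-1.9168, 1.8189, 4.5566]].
sigma(A) ≈ {-4, 3, 6}

A is real symmetric, so its spectrum consists of real eigenvalues. Expanding the characteristic polynomial of the displayed matrix gives
  det(λ I - A) = p(λ) = λ^3 + (-5)λ^2 + (-18)λ + (72).
Solving p(λ) = 0 yields eigenvalues ≈ -4, 3, 6. (A is shown rounded to 4 decimals, so these recover the underlying integer eigenvalues to within that precision.)
Verification: the trace of A = 5 equals the sum of eigenvalues 5, and det(A) ≈ -72.0001 matches the eigenvalue product -72.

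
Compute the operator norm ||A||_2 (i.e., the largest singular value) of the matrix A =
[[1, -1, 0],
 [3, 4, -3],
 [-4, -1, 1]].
||A||_2 ≈ 6.8287 (= sqrt(largest eigenvalue of A^T A))

||A||_2 = sigma_max(A) = sqrt(lambda_max(A^T A)). Form the symmetric matrix M = A^T A =
[[26, 15, -13],
 [15, 18, -13],
 [-13, -13, 10]].
Its characteristic polynomial (trace, sum of principal 2x2 minors, determinant of M give the coefficients) is
  p(λ) = det(λ I - M) = λ^3 - 54λ^2 + 345λ - 64.
No integer candidate from the rational root theorem (±divisors of 64) is a root, so the roots are irrational. The cubic discriminant is Δ = 163862784 > 0, so there are three distinct real roots. p(0) = -64 and p(1) = 228 have opposite signs, so a root lies in (0, 1); Newton's method refines it to λ ≈ 0.1912. p(7) = 48 and p(8) = -248 have opposite signs, so a root lies in (7, 8); Newton's method refines it to λ ≈ 7.1779. p(46) = -1122 and p(47) = 688 have opposite signs, so a root lies in (46, 47); Newton's method refines it to λ ≈ 46.6309. Check (Vieta): the three roots sum to 54, matching tr M = 54.
So the eigenvalues of A^T A are ≈ 0.1912, 7.1779, 46.6309 (all ≥ 0, as they must be for A^T A). The largest is λ_max ≈ 46.6309, hence ||A||_2 = sqrt(λ_max) ≈ 6.8287.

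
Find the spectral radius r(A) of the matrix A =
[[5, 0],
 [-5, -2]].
r(A) = 5

The eigenvalues of A are the roots of its characteristic polynomial. With M = A (coefficients from the trace and determinant):
  p(λ) = det(λ I - M) = λ^2 - 3λ - 10.
For λ^2 - 3λ - 10 the discriminant is 49. It is a perfect square (7^2), so the roots are rational: λ = (3 ± 7)/2 = 5, -2.
Thus the eigenvalues (to 4 decimals) are 5 (modulus 5); -2 (modulus 2). The spectral radius is the largest modulus: r(A) = 5. (Cross-check: r(A) ≤ ||A||_2 ≈ 7.2166; equality holds whenever A is normal, though it can also hold for some non-normal A.)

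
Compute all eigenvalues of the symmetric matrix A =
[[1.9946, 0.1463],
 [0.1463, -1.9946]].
sigma(A) ≈ {-2, 2}

A is real symmetric, so its spectrum consists of real eigenvalues. Expanding the characteristic polynomial of the displayed matrix gives
  det(λ I - A) = p(λ) = λ^2 + (0)λ + (-4).
Solving p(λ) = 0 yields eigenvalues ≈ -2, 2. (A is shown rounded to 4 decimals, so these recover the underlying integer eigenvalues to within that precision.)
Verification: the trace of A = 0 equals the sum of eigenvalues 0, and det(A) ≈ -3.9998 matches the eigenvalue product -4.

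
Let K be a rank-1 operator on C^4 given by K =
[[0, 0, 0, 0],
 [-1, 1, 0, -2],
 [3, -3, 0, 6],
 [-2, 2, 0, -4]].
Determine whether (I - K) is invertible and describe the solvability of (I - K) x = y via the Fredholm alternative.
(I - K) is invertible (det(I - K) = 4 ≠ 0), so for every y in C^4 the equation (I - K) x = y has a unique solution.

K has rank 1, so it is an outer product K = u v^T: every row of K is a multiple of one row vector. Reading off the entries, u = (0, 1, -3, 2) and v = (-1, 1, 0, -2) (row i of K equals u_i·v^T). A rank-one matrix u v^T satisfies K u = u (v·u) and kills the (3)-dimensional subspace v^⊥, so its characteristic polynomial is lambda^3 (lambda - v·u) with v·u = tr K = -3. Hence the eigenvalues of I - K are 1 (multiplicity 3) and 1 - (-3) = 4, so det(I - K) = 4. (Direct check: I - K =
[[1, 0, 0, 0],
 [1, 0, 0, 2],
 [-3, 3, 1, -6],
 [2, -2, 0, 5]]
has determinant 4.) The finite-dimensional Fredholm alternative says: either (I - K) is invertible, or ker(I - K) ≠ {0} and then range(I - K) = ker((I - K)^*)^⊥, with dim ker(I - K) = dim ker((I - K)^*). Since det(I - K) ≠ 0, 1 is not an eigenvalue of K and ker(I - K) = {0}, so we are in the first case: for every y there is a unique x = (I - K)^(-1) y. Explicitly, by the Sherman–Morrison formula, (I - u v^T)^(-1) = I + u v^T/(1 - v·u), i.e. (I - K)^(-1) = I + K/(4).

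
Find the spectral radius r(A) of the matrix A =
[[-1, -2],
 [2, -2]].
r(A) = sqrt(6) ≈ 2.4495

The eigenvalues of A are the roots of its characteristic polynomial. With M = A (coefficients from the trace and determinant):
  p(λ) = det(λ I - M) = λ^2 + 3λ + 6.
For λ^2 + 3λ + 6 the discriminant is -15. It is negative, so the roots are the complex-conjugate pair λ = -3/2 ± (sqrt(15)/2) i ≈ -1.5 ± 1.9365i. For a conjugate pair the product of the roots equals the constant term, so |λ|^2 = 6 and |λ| = sqrt(6) ≈ 2.4495.
Thus the eigenvalues (to 4 decimals) are -1.5 ± 1.9365i (modulus 2.4495). The spectral radius is the largest modulus: r(A) = sqrt(6) ≈ 2.4495. (Cross-check: r(A) ≤ ||A||_2 ≈ 3; equality holds whenever A is normal, though it can also hold for some non-normal A.)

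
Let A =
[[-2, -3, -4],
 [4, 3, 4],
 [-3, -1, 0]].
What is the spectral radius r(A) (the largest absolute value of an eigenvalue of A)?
r(A) ≈ 2.7673

The eigenvalues of A are the roots of its characteristic polynomial. With M = A (coefficients from the trace, the sum of principal 2x2 minors, and det A):
  p(λ) = det(λ I - M) = λ^3 - λ^2 - 2λ - 8.
No integer candidate from the rational root theorem (±divisors of 8) is a root, so the roots are irrational. The cubic discriminant is Δ = -2012 < 0, so there is one real root and a complex-conjugate pair. p(2) = -8 and p(3) = 4 have opposite signs, so a root lies in (2, 3); Newton's method refines it to λ ≈ 2.7673. Dividing out (λ - (2.7673)) leaves approximately λ^2 + 1.7673λ + 2.8909. For λ^2 + 1.7673λ + 2.8909 the discriminant is -8.4399. It is negative, so the remaining roots are the complex-conjugate pair λ ≈ -0.8837 ± 1.4526i. Their product equals the constant term, so |λ|^2 ≈ 2.8909 and |λ| ≈ 1.7003.
Thus the eigenvalues (to 4 decimals) are 2.7673 (modulus 2.7673); -0.8837 ± 1.4526i (modulus 1.7003). The spectral radius is the largest modulus: r(A) ≈ 2.7673. (Cross-check: r(A) ≤ ||A||_2 ≈ 8.5598; equality holds whenever A is normal, though it can also hold for some non-normal A.)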